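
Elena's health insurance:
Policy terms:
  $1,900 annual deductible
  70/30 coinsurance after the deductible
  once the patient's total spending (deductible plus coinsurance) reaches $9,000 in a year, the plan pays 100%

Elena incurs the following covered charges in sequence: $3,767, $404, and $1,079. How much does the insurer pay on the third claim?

Claim 1 — $3,767: $1,900 finishes the deductible; $1,867 goes to coinsurance; patient's 30% is $560.10. Cost to patient: $2,460.10. OOP to date $2,460.10. Plan pays $3,767 − $2,460.10 = $1,306.90.
Claim 2 — $404: deductible already satisfied, so patient's share is 30% × $404 = $121.20. Patient owes $121.20 (running OOP $2,581.30). Insurer: $404 − $121.20 = $282.80.
Claim 3 — $1,079: 30% coinsurance on $1,079 = $323.70. Patient owes $323.70 (running OOP $2,905). Plan pays $1,079 − $323.70 = $755.30.

$755.30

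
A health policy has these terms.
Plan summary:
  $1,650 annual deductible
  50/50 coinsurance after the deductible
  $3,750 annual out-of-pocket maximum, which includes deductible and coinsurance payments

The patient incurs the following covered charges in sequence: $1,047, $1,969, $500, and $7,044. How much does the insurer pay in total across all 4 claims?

#1 ($1,047): entire amount goes to the deductible. Patient owes $1,047 (running OOP $1,047). Insurer: $1,047 − $1,047 = $0.
#2 ($1,969): deductible takes $603, $1,366 remains; coinsurance $1,366 × 50% = $683. Patient pays $1,286; OOP now $2,333. Plan pays $1,969 − $1,286 = $683.
#3 ($500): deductible already satisfied, so patient's share is 50% × $500 = $250. Patient owes $250 (running OOP $2,583). Plan pays $500 − $250 = $250.
#4 ($7,044): deductible met; 50% of $7,044 = $3,522. Adding that to $2,583 gives $6,105, past the $3,750 cap; patient pays only $3,750 − $2,583 = $1,167. Plan pays $7,044 − $1,167 = $5,877.
Insurer total = bills − patient's total = $10,560 − $3,750 = $6,810.

$6,810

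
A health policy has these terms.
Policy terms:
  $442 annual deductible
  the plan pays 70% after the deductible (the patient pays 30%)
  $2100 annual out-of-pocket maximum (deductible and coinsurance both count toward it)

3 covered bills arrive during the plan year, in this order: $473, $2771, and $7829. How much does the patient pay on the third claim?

Claim 1 ($473): deductible takes $442, $31 remains; 30% of $31 = $9.30. Cost to patient: $451.30. OOP to date $451.30.
Claim 2 ($2771): deductible met; 30% of $2771 = $831.30. Patient pays $831.30; OOP now $1282.60.
Claim 3 ($7829): deductible met; 30% of $7829 = $2348.70. That would push OOP to $3631.30, over the $2100 cap, so patient pays $2100 − $1282.60 = $817.40.

$817.40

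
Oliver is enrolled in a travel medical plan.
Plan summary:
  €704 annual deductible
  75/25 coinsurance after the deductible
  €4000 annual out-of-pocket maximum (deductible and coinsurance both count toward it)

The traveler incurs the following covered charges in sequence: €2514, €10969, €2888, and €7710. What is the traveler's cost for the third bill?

€101.25

Bill 1, €2514: deductible takes €704, €1810 remains; 25% of €1810 = €452.50. Cost to traveler: €1156.50. OOP to date €1156.50.
Bill 2, €10969: deductible already satisfied, so traveler's share is 25% × €10969 = €2742.25. Traveler owes €2742.25 (running OOP €3898.75).
Bill 3, €2888: deductible met; 25% of €2888 = €722. That would push OOP to €4620.75, over the €4000 cap, so traveler pays €4000 − €3898.75 = €101.25.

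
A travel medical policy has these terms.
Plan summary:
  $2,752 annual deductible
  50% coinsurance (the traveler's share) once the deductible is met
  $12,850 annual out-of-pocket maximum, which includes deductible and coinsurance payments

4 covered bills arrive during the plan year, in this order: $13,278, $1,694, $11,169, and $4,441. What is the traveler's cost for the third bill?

$3,988

Claim 1 ($13,278): $2,752 to deductible, leaving $10,526; coinsurance $10,526 × 50% = $5,263. Cost to traveler: $8,015. OOP to date $8,015.
Claim 2 ($1,694): deductible already satisfied, so traveler's share is 50% × $1,694 = $847. Cost to traveler: $847. OOP to date $8,862.
Claim 3 ($11,169): 50% coinsurance on $11,169 = $5,584.50. Adding that to $8,862 gives $14,446.50, past the $12,850 cap; traveler pays only $12,850 − $8,862 = $3,988.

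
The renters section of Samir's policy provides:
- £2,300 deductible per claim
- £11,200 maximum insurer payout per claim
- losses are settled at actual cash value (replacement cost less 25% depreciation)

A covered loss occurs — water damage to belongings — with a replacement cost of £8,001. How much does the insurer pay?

£3,700.75

Depreciate 25%: the covered value is £8,001 × 0.75 = £6,000.75.
Less the £2,300 deductible: £6,000.75 − £2,300 = £3,700.75.
That's under the £11,200 cap, so the insurer reimburses the full £3,700.75.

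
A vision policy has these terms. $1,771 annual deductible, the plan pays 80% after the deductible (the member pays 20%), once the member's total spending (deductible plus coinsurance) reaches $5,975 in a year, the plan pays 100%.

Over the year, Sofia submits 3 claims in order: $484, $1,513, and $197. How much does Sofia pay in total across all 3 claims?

Claim 1 ($484): entire amount goes to the deductible. Member owes $484 (running OOP $484).
Claim 2 ($1,513): $1,287 finishes the deductible; $226 goes to coinsurance; member's 20% is $45.20. Cost to member: $1,332.20. OOP to date $1,816.20.
Claim 3 ($197): deductible already satisfied, so member's share is 20% × $197 = $39.40. Member pays $39.40; OOP now $1,855.60.
Total paid by the member: $484 + $1,332.20 + $39.40 = $1,855.60.

$1,855.60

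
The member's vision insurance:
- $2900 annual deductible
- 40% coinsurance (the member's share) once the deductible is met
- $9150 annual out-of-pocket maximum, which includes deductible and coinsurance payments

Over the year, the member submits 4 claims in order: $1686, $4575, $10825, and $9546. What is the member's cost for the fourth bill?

#1 ($1686): entire amount goes to the deductible. Cost to member: $1686. OOP to date $1686.
#2 ($4575): deductible takes $1214, $3361 remains; 40% of $3361 = $1344.40. Cost to member: $2558.40. OOP to date $4244.40.
#3 ($10825): 40% coinsurance on $10825 = $4330. Cost to member: $4330. OOP to date $8574.40.
#4 ($9546): deductible already satisfied, so member's share is 40% × $9546 = $3818.40. OOP would hit $12392.80 > $9150, so the cap limits the member to $9150 − $8574.40 = $575.60.

$575.60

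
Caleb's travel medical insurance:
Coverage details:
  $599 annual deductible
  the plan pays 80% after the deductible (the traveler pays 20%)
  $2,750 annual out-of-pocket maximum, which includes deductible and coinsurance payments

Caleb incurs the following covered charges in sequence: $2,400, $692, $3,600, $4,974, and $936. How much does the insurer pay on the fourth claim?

$4,041.60

#1 ($2,400): deductible takes $599, $1,801 remains; traveler's 20% is $360.20. Traveler pays $959.20; OOP now $959.20. Insurer: $2,400 − $959.20 = $1,440.80.
#2 ($692): deductible met; 20% of $692 = $138.40. Cost to traveler: $138.40. OOP to date $1,097.60. Plan pays $692 − $138.40 = $553.60.
#3 ($3,600): deductible met; 20% of $3,600 = $720. Traveler pays $720; OOP now $1,817.60. Plan pays $3,600 − $720 = $2,880.
#4 ($4,974): 20% coinsurance on $4,974 = $994.80. OOP would hit $2,812.40 > $2,750, so the cap limits the traveler to $2,750 − $1,817.60 = $932.40. Plan pays $4,974 − $932.40 = $4,041.60.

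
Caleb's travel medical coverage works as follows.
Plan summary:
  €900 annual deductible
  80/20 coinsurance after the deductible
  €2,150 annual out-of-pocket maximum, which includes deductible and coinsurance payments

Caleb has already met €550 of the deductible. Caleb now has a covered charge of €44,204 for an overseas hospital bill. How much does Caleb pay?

Remaining deductible: €900 − €550 = €350.
That leaves €44,204 − €350 = €43,854 for coinsurance.
20% of €43,854 = €8,770.80 falls to the traveler.
So the traveler owes €350 + €8,770.80 = €9,120.80 before any cap.
Adding €9,120.80 to the €550 already spent would give €9,670.80, which exceeds the €2,150 cap; the traveler pays just €2,150 − €550 = €1,600.

€1,600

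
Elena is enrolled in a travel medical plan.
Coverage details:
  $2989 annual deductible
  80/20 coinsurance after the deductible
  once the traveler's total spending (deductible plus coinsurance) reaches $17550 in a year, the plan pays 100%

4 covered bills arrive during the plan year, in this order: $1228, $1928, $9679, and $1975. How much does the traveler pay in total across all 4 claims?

$5353.20

Claim 1 ($1228): entire amount goes to the deductible. Cost to traveler: $1228. OOP to date $1228.
Claim 2 ($1928): $1761 finishes the deductible; $167 goes to coinsurance; traveler's 20% is $33.40. Traveler owes $1794.40 (running OOP $3022.40).
Claim 3 ($9679): deductible met; 20% of $9679 = $1935.80. Traveler owes $1935.80 (running OOP $4958.20).
Claim 4 ($1975): 20% coinsurance on $1975 = $395. Traveler owes $395 (running OOP $5353.20).
Total paid by the traveler: $1228 + $1794.40 + $1935.80 + $395 = $5353.20.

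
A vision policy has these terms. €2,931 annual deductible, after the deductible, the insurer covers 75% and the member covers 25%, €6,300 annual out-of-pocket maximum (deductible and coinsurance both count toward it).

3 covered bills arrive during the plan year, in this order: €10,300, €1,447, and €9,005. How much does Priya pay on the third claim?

€1,165

Claim 1 (€10,300): €2,931 finishes the deductible; €7,369 goes to coinsurance; 25% of €7,369 = €1,842.25. Cost to member: €4,773.25. OOP to date €4,773.25.
Claim 2 (€1,447): 25% coinsurance on €1,447 = €361.75. Member owes €361.75 (running OOP €5,135).
Claim 3 (€9,005): deductible already satisfied, so member's share is 25% × €9,005 = €2,251.25. Adding that to €5,135 gives €7,386.25, past the €6,300 cap; member pays only €6,300 − €5,135 = €1,165.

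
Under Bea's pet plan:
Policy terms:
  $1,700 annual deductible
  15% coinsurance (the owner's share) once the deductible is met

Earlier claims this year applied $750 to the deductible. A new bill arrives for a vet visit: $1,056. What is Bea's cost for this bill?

$750 of the $1,700 deductible is already met, leaving $950.
The remaining $106 (= $1,056 − $950) moves to coinsurance.
15% of $106 = $15.90 falls to the owner.
Owner responsibility: $950 + $15.90 = $965.90.

$965.90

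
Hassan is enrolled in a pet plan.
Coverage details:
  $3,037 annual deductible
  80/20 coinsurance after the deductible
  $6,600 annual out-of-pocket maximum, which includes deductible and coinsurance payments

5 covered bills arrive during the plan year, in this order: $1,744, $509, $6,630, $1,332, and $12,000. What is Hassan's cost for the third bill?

$1,953.20

Bill 1, $1,744: fully absorbed by the deductible. Owner owes $1,744 (running OOP $1,744).
Bill 2, $509: entire amount goes to the deductible. Owner owes $509 (running OOP $2,253).
Bill 3, $6,630: $784 finishes the deductible; $5,846 goes to coinsurance; owner's 20% is $1,169.20. Cost to owner: $1,953.20. OOP to date $4,206.20.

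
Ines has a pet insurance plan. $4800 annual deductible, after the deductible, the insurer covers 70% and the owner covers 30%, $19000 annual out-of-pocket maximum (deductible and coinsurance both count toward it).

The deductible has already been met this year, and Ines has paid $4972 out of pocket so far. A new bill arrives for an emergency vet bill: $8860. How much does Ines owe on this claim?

$2658

With the deductible met, the entire $8860 is subject to coinsurance.
30% of $8860 = $2658 falls to the owner.
Year-to-date out-of-pocket becomes $4972 + $2658 = $7630, still under the $19000 maximum, so no cap applies.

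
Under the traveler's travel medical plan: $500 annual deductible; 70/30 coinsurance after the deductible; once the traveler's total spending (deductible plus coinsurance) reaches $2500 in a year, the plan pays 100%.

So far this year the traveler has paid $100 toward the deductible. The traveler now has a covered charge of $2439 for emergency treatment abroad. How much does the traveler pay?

$100 of the $500 deductible is already met, leaving $400.
The remaining $2039 (= $2439 − $400) moves to coinsurance.
30% of $2039 = $611.70 falls to the traveler.
That puts the traveler's cost at $400 + $611.70 = $1011.70 before any cap.
Total out-of-pocket so far would be $100 + $1011.70 = $1111.70, below the $2500 cap — no reduction.

$1011.70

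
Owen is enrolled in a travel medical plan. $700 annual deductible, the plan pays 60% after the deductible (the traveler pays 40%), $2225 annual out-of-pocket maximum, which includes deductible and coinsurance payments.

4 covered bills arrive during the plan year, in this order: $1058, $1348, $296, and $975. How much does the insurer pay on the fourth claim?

Bill 1, $1058: $700 finishes the deductible; $358 goes to coinsurance; coinsurance $358 × 40% = $143.20. Traveler pays $843.20; OOP now $843.20. Plan pays $1058 − $843.20 = $214.80.
Bill 2, $1348: 40% coinsurance on $1348 = $539.20. Traveler pays $539.20; OOP now $1382.40. Plan pays $1348 − $539.20 = $808.80.
Bill 3, $296: deductible already satisfied, so traveler's share is 40% × $296 = $118.40. Traveler owes $118.40 (running OOP $1500.80). Plan pays $296 − $118.40 = $177.60.
Bill 4, $975: deductible already satisfied, so traveler's share is 40% × $975 = $390. Cost to traveler: $390. OOP to date $1890.80. Insurer: $975 − $390 = $585.

$585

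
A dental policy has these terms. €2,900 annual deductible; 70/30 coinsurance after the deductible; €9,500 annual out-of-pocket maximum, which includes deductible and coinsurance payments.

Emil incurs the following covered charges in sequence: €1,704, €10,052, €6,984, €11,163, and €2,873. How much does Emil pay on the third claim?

€2,095.20

Bill 1, €1,704: all of it applies to the deductible. Patient owes €1,704 (running OOP €1,704).
Bill 2, €10,052: deductible takes €1,196, €8,856 remains; coinsurance €8,856 × 30% = €2,656.80. Cost to patient: €3,852.80. OOP to date €5,556.80.
Bill 3, €6,984: deductible already satisfied, so patient's share is 30% × €6,984 = €2,095.20. Patient owes €2,095.20 (running OOP €7,652).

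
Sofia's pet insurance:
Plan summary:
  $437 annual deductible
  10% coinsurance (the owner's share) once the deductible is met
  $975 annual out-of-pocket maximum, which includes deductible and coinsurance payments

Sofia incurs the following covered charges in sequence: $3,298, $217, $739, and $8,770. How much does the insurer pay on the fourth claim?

Claim 1 ($3,298): $437 finishes the deductible; $2,861 goes to coinsurance; 10% of $2,861 = $286.10. Owner pays $723.10; OOP now $723.10. Plan pays $3,298 − $723.10 = $2,574.90.
Claim 2 ($217): deductible already satisfied, so owner's share is 10% × $217 = $21.70. Owner pays $21.70; OOP now $744.80. Plan pays $217 − $21.70 = $195.30.
Claim 3 ($739): deductible already satisfied, so owner's share is 10% × $739 = $73.90. Owner pays $73.90; OOP now $818.70. Insurer: $739 − $73.90 = $665.10.
Claim 4 ($8,770): deductible met; 10% of $8,770 = $877. Adding that to $818.70 gives $1,695.70, past the $975 cap; owner pays only $975 − $818.70 = $156.30. Insurer: $8,770 − $156.30 = $8,613.70.

$8,613.70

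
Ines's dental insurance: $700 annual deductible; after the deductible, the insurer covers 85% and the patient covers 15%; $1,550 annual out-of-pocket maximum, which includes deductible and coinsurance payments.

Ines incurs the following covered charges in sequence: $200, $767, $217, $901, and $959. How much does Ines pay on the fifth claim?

Bill 1, $200: entire amount goes to the deductible. Cost to patient: $200. OOP to date $200.
Bill 2, $767: deductible takes $500, $267 remains; patient's 15% is $40.05. Cost to patient: $540.05. OOP to date $740.05.
Bill 3, $217: 15% coinsurance on $217 = $32.55. Patient owes $32.55 (running OOP $772.60).
Bill 4, $901: 15% coinsurance on $901 = $135.15. Cost to patient: $135.15. OOP to date $907.75.
Bill 5, $959: 15% coinsurance on $959 = $143.85. Cost to patient: $143.85. OOP to date $1,051.60.

$143.85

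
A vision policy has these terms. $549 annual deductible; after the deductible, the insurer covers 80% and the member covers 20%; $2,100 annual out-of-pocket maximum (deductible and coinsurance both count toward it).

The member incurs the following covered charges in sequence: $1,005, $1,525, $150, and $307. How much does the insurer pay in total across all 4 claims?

Claim 1 ($1,005): $549 finishes the deductible; $456 goes to coinsurance; coinsurance $456 × 20% = $91.20. Member pays $640.20; OOP now $640.20. Insurer: $1,005 − $640.20 = $364.80.
Claim 2 ($1,525): deductible met; 20% of $1,525 = $305. Member owes $305 (running OOP $945.20). Plan pays $1,525 − $305 = $1,220.
Claim 3 ($150): deductible met; 20% of $150 = $30. Member pays $30; OOP now $975.20. Insurer: $150 − $30 = $120.
Claim 4 ($307): deductible met; 20% of $307 = $61.40. Cost to member: $61.40. OOP to date $1,036.60. Plan pays $307 − $61.40 = $245.60.
Insurer total = bills − member's total = $2,987 − $1,036.60 = $1,950.40.

$1,950.40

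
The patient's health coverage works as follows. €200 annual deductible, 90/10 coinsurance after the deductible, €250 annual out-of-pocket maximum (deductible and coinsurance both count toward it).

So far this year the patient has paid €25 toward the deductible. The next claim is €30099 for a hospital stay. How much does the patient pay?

€225

Deductible still to meet: €200 − €25 = €175.
After the €175 deductible portion, €30099 − €175 = €29924 is subject to coinsurance.
Patient's 10% share of €29924 is €2992.40.
Patient responsibility before any cap: €175 + €2992.40 = €3167.40.
Year-to-date out-of-pocket would reach €25 + €3167.40 = €3192.40, above the €250 maximum, so the patient pays only €250 − €25 = €225.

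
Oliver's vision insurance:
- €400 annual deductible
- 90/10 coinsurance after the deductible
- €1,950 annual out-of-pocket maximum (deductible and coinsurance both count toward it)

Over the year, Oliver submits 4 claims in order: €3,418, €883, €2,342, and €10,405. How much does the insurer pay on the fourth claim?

€9,479.30

Claim 1 — €3,418: €400 finishes the deductible; €3,018 goes to coinsurance; member's 10% is €301.80. Member pays €701.80; OOP now €701.80. Insurer: €3,418 − €701.80 = €2,716.20.
Claim 2 — €883: deductible met; 10% of €883 = €88.30. Cost to member: €88.30. OOP to date €790.10. Insurer: €883 − €88.30 = €794.70.
Claim 3 — €2,342: deductible already satisfied, so member's share is 10% × €2,342 = €234.20. Member pays €234.20; OOP now €1,024.30. Plan pays €2,342 − €234.20 = €2,107.80.
Claim 4 — €10,405: deductible met; 10% of €10,405 = €1,040.50. OOP would hit €2,064.80 > €1,950, so the cap limits the member to €1,950 − €1,024.30 = €925.70. Insurer: €10,405 − €925.70 = €9,479.30.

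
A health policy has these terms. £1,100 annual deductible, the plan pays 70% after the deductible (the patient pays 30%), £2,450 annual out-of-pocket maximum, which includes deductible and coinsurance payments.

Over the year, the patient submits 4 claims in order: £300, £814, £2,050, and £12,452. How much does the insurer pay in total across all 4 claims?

£13,166

Bill 1, £300: all of it applies to the deductible. Patient pays £300; OOP now £300. Insurer: £300 − £300 = £0.
Bill 2, £814: £800 finishes the deductible; £14 goes to coinsurance; patient's 30% is £4.20. Patient owes £804.20 (running OOP £1,104.20). Plan pays £814 − £804.20 = £9.80.
Bill 3, £2,050: deductible met; 30% of £2,050 = £615. Patient pays £615; OOP now £1,719.20. Insurer: £2,050 − £615 = £1,435.
Bill 4, £12,452: 30% coinsurance on £12,452 = £3,735.60. OOP would hit £5,454.80 > £2,450, so the cap limits the patient to £2,450 − £1,719.20 = £730.80. Insurer: £12,452 − £730.80 = £11,721.20.
Insurer total: £0 + £9.80 + £1,435 + £11,721.20 = £13,166.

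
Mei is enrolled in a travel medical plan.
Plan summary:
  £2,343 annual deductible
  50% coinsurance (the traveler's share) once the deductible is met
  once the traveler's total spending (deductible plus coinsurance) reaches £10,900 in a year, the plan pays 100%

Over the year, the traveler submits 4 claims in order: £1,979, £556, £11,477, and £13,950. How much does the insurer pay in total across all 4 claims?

£17,062

Claim 1 — £1,979: entire amount goes to the deductible. Traveler pays £1,979; OOP now £1,979. Plan pays £1,979 − £1,979 = £0.
Claim 2 — £556: £364 to deductible, leaving £192; traveler's 50% is £96. Traveler pays £460; OOP now £2,439. Plan pays £556 − £460 = £96.
Claim 3 — £11,477: 50% coinsurance on £11,477 = £5,738.50. Cost to traveler: £5,738.50. OOP to date £8,177.50. Plan pays £11,477 − £5,738.50 = £5,738.50.
Claim 4 — £13,950: deductible already satisfied, so traveler's share is 50% × £13,950 = £6,975. OOP would hit £15,152.50 > £10,900, so the cap limits the traveler to £10,900 − £8,177.50 = £2,722.50. Plan pays £13,950 − £2,722.50 = £11,227.50.
Insurer total: £0 + £96 + £5,738.50 + £11,227.50 = £17,062.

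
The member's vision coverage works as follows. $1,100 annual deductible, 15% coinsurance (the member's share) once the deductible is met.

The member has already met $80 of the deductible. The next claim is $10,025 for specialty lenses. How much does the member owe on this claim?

$2,370.75

Deductible still to meet: $1,100 − $80 = $1,020.
The remaining $9,005 (= $10,025 − $1,020) moves to coinsurance.
Member's 15% share of $9,005 is $1,350.75.
So the member owes $1,020 + $1,350.75 = $2,370.75.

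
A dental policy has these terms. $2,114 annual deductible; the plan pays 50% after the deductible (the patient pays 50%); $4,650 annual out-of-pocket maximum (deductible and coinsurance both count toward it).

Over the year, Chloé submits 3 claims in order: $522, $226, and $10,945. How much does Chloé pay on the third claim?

Claim 1 — $522: entire amount goes to the deductible. Patient owes $522 (running OOP $522).
Claim 2 — $226: entire amount goes to the deductible. Cost to patient: $226. OOP to date $748.
Claim 3 — $10,945: deductible takes $1,366, $9,579 remains; coinsurance $9,579 × 50% = $4,789.50. Claim cost before the cap: $1,366 + $4,789.50 = $6,155.50. OOP would hit $6,903.50 > $4,650, so the cap limits the patient to $4,650 − $748 = $3,902.

$3,902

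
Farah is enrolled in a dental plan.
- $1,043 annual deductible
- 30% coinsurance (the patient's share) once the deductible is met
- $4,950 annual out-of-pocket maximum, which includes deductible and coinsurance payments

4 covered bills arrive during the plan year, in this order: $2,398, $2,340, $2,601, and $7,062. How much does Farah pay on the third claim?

#1 ($2,398): $1,043 finishes the deductible; $1,355 goes to coinsurance; patient's 30% is $406.50. Patient owes $1,449.50 (running OOP $1,449.50).
#2 ($2,340): deductible met; 30% of $2,340 = $702. Cost to patient: $702. OOP to date $2,151.50.
#3 ($2,601): deductible met; 30% of $2,601 = $780.30. Cost to patient: $780.30. OOP to date $2,931.80.

$780.30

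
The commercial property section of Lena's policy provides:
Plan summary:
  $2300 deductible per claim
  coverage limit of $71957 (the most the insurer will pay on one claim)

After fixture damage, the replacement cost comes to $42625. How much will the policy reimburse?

$40325

After the deductible, $42625 − $2300 = $40325 remains.
That's under the $71957 cap, so the insurer reimburses the full $40325.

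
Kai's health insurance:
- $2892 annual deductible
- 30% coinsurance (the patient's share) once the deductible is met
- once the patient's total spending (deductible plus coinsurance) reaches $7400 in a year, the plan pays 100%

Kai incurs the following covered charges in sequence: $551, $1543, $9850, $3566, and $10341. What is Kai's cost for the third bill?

$3513.60

#1 ($551): entire amount goes to the deductible. Patient owes $551 (running OOP $551).
#2 ($1543): fully absorbed by the deductible. Patient pays $1543; OOP now $2094.
#3 ($9850): $798 to deductible, leaving $9052; coinsurance $9052 × 30% = $2715.60. Cost to patient: $3513.60. OOP to date $5607.60.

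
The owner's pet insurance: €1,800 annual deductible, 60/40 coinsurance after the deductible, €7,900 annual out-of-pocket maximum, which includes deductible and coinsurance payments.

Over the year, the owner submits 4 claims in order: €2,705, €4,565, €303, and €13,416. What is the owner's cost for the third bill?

Claim 1 — €2,705: €1,800 to deductible, leaving €905; coinsurance €905 × 40% = €362. Owner owes €2,162 (running OOP €2,162).
Claim 2 — €4,565: deductible met; 40% of €4,565 = €1,826. Owner pays €1,826; OOP now €3,988.
Claim 3 — €303: deductible met; 40% of €303 = €121.20. Owner pays €121.20; OOP now €4,109.20.

€121.20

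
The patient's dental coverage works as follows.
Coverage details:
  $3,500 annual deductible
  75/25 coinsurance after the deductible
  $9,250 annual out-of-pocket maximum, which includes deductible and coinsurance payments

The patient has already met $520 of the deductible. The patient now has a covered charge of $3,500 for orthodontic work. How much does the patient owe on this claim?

$3,110

$520 of the $3,500 deductible is already met, leaving $2,980.
The remaining $520 (= $3,500 − $2,980) moves to coinsurance.
25% of $520 = $130 falls to the patient.
That puts the patient's cost at $2,980 + $130 = $3,110 before any cap.
Cumulative spending $520 + $3,110 = $3,630 stays under the $9,250 maximum.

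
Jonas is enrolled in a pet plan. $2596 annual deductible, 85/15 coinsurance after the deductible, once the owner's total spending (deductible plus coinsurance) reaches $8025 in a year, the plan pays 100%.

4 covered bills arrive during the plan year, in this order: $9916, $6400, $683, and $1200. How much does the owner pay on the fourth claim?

Claim 1 ($9916): deductible takes $2596, $7320 remains; owner's 15% is $1098. Owner owes $3694 (running OOP $3694).
Claim 2 ($6400): deductible met; 15% of $6400 = $960. Owner owes $960 (running OOP $4654).
Claim 3 ($683): deductible met; 15% of $683 = $102.45. Owner pays $102.45; OOP now $4756.45.
Claim 4 ($1200): 15% coinsurance on $1200 = $180. Cost to owner: $180. OOP to date $4936.45.

$180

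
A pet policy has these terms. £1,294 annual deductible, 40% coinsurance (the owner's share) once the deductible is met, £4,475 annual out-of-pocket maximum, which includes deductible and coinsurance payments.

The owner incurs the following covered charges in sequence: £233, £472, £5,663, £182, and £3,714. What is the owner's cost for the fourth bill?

Claim 1 (£233): entire amount goes to the deductible. Owner owes £233 (running OOP £233).
Claim 2 (£472): entire amount goes to the deductible. Owner owes £472 (running OOP £705).
Claim 3 (£5,663): deductible takes £589, £5,074 remains; owner's 40% is £2,029.60. Owner owes £2,618.60 (running OOP £3,323.60).
Claim 4 (£182): 40% coinsurance on £182 = £72.80. Owner pays £72.80; OOP now £3,396.40.

£72.80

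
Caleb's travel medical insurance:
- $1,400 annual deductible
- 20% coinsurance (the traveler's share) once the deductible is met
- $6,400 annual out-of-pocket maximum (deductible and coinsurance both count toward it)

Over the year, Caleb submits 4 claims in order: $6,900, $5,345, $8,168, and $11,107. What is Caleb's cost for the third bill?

$1,633.60

#1 ($6,900): $1,400 finishes the deductible; $5,500 goes to coinsurance; traveler's 20% is $1,100. Cost to traveler: $2,500. OOP to date $2,500.
#2 ($5,345): deductible met; 20% of $5,345 = $1,069. Traveler pays $1,069; OOP now $3,569.
#3 ($8,168): deductible met; 20% of $8,168 = $1,633.60. Traveler owes $1,633.60 (running OOP $5,202.60).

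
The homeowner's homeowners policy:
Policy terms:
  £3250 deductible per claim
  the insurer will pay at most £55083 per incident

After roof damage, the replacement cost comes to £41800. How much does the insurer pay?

£38550

After the deductible, £41800 − £3250 = £38550 remains.
£38550 ≤ £55083, so the limit doesn't bind; insurer pays £38550.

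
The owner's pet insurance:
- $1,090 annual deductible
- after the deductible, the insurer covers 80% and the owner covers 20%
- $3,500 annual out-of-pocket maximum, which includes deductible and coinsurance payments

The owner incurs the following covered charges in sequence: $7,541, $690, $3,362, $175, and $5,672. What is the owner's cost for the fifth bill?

$274.40

#1 ($7,541): $1,090 finishes the deductible; $6,451 goes to coinsurance; 20% of $6,451 = $1,290.20. Cost to owner: $2,380.20. OOP to date $2,380.20.
#2 ($690): deductible met; 20% of $690 = $138. Cost to owner: $138. OOP to date $2,518.20.
#3 ($3,362): deductible met; 20% of $3,362 = $672.40. Owner owes $672.40 (running OOP $3,190.60).
#4 ($175): 20% coinsurance on $175 = $35. Owner pays $35; OOP now $3,225.60.
#5 ($5,672): deductible already satisfied, so owner's share is 20% × $5,672 = $1,134.40. OOP would hit $4,360 > $3,500, so the cap limits the owner to $3,500 − $3,225.60 = $274.40.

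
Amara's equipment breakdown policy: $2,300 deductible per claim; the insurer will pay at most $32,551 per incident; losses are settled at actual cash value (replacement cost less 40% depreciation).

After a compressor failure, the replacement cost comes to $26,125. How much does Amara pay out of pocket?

Depreciate 40%: the covered value is $26,125 × 0.6 = $15,675.
Subtract the deductible: $15,675 − $2,300 = $13,375.
$13,375 is within the $32,551 limit, so the insurer pays $13,375.
The business owner bears the rest of the original loss: $26,125 − $13,375 = $12,750.

$12,750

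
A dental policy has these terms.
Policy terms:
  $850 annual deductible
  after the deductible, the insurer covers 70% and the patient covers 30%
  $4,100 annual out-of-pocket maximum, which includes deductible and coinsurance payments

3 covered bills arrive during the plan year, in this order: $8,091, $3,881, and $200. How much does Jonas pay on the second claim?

$1,077.70

Claim 1 ($8,091): $850 finishes the deductible; $7,241 goes to coinsurance; coinsurance $7,241 × 30% = $2,172.30. Cost to patient: $3,022.30. OOP to date $3,022.30.
Claim 2 ($3,881): deductible already satisfied, so patient's share is 30% × $3,881 = $1,164.30. Adding that to $3,022.30 gives $4,186.60, past the $4,100 cap; patient pays only $4,100 − $3,022.30 = $1,077.70.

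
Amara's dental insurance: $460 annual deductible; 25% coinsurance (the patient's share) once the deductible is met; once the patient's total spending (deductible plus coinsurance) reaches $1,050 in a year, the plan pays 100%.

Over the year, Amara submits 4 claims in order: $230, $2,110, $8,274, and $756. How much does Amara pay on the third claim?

Bill 1, $230: fully absorbed by the deductible. Patient owes $230 (running OOP $230).
Bill 2, $2,110: $230 to deductible, leaving $1,880; 25% of $1,880 = $470. Patient pays $700; OOP now $930.
Bill 3, $8,274: deductible met; 25% of $8,274 = $2,068.50. That would push OOP to $2,998.50, over the $1,050 cap, so patient pays $1,050 − $930 = $120.

$120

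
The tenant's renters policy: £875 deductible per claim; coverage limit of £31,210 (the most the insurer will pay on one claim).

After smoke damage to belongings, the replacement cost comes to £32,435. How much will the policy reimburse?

£31,210

Subtract the deductible: £32,435 − £875 = £31,560.
The £31,210 per-incident cap binds; insurer pays £31,210.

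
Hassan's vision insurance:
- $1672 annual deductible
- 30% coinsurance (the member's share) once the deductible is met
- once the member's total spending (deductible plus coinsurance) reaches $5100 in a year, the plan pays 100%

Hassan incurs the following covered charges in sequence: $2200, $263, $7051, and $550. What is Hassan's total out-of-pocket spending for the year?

$4189.60

Claim 1 ($2200): $1672 to deductible, leaving $528; 30% of $528 = $158.40. Cost to member: $1830.40. OOP to date $1830.40.
Claim 2 ($263): deductible met; 30% of $263 = $78.90. Cost to member: $78.90. OOP to date $1909.30.
Claim 3 ($7051): 30% coinsurance on $7051 = $2115.30. Member pays $2115.30; OOP now $4024.60.
Claim 4 ($550): 30% coinsurance on $550 = $165. Cost to member: $165. OOP to date $4189.60.
Total paid by the member: $1830.40 + $78.90 + $2115.30 + $165 = $4189.60.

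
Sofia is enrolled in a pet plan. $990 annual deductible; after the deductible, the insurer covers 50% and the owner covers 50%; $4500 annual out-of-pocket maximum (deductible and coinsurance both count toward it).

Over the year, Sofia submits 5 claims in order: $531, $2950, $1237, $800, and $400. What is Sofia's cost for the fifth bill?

$200

Claim 1 ($531): fully absorbed by the deductible. Owner owes $531 (running OOP $531).
Claim 2 ($2950): deductible takes $459, $2491 remains; owner's 50% is $1245.50. Cost to owner: $1704.50. OOP to date $2235.50.
Claim 3 ($1237): deductible met; 50% of $1237 = $618.50. Owner owes $618.50 (running OOP $2854).
Claim 4 ($800): 50% coinsurance on $800 = $400. Owner owes $400 (running OOP $3254).
Claim 5 ($400): 50% coinsurance on $400 = $200. Owner pays $200; OOP now $3454.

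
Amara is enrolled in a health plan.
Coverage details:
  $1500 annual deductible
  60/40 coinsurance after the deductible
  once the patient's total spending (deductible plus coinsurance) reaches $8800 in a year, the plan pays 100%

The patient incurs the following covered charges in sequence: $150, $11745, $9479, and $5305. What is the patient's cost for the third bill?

Claim 1 — $150: entire amount goes to the deductible. Cost to patient: $150. OOP to date $150.
Claim 2 — $11745: $1350 finishes the deductible; $10395 goes to coinsurance; 40% of $10395 = $4158. Cost to patient: $5508. OOP to date $5658.
Claim 3 — $9479: 40% coinsurance on $9479 = $3791.60. That would push OOP to $9449.60, over the $8800 cap, so patient pays $8800 − $5658 = $3142.

$3142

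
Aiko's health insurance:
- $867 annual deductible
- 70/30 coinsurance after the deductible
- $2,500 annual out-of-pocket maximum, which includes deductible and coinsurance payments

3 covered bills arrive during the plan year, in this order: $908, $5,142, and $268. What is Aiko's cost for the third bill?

#1 ($908): $867 to deductible, leaving $41; coinsurance $41 × 30% = $12.30. Cost to patient: $879.30. OOP to date $879.30.
#2 ($5,142): 30% coinsurance on $5,142 = $1,542.60. Patient pays $1,542.60; OOP now $2,421.90.
#3 ($268): deductible already satisfied, so patient's share is 30% × $268 = $80.40. Adding that to $2,421.90 gives $2,502.30, past the $2,500 cap; patient pays only $2,500 − $2,421.90 = $78.10.

$78.10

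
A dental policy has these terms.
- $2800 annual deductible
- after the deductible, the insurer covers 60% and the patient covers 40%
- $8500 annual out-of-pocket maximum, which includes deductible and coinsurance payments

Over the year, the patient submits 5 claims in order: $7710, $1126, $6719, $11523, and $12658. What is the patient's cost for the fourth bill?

$598

Bill 1, $7710: $2800 finishes the deductible; $4910 goes to coinsurance; coinsurance $4910 × 40% = $1964. Cost to patient: $4764. OOP to date $4764.
Bill 2, $1126: deductible already satisfied, so patient's share is 40% × $1126 = $450.40. Patient owes $450.40 (running OOP $5214.40).
Bill 3, $6719: deductible already satisfied, so patient's share is 40% × $6719 = $2687.60. Cost to patient: $2687.60. OOP to date $7902.
Bill 4, $11523: deductible met; 40% of $11523 = $4609.20. Adding that to $7902 gives $12511.20, past the $8500 cap; patient pays only $8500 − $7902 = $598.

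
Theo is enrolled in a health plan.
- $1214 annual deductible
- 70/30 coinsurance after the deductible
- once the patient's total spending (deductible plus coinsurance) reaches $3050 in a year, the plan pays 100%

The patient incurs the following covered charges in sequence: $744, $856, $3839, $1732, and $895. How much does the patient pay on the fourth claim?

Claim 1 ($744): all of it applies to the deductible. Patient owes $744 (running OOP $744).
Claim 2 ($856): $470 to deductible, leaving $386; 30% of $386 = $115.80. Patient owes $585.80 (running OOP $1329.80).
Claim 3 ($3839): 30% coinsurance on $3839 = $1151.70. Cost to patient: $1151.70. OOP to date $2481.50.
Claim 4 ($1732): deductible met; 30% of $1732 = $519.60. Patient pays $519.60; OOP now $3001.10.

$519.60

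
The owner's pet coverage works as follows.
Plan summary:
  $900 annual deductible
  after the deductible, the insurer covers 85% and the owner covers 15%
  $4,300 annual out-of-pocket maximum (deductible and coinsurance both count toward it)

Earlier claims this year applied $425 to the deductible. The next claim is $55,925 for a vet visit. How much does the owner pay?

$3,875

$425 of the $900 deductible is already met, leaving $475.
That leaves $55,925 − $475 = $55,450 for coinsurance.
Owner's 15% share of $55,450 is $8,317.50.
So the owner owes $475 + $8,317.50 = $8,792.50 before any cap.
Adding $8,792.50 to the $425 already spent would give $9,217.50, which exceeds the $4,300 cap; the owner pays just $4,300 − $425 = $3,875.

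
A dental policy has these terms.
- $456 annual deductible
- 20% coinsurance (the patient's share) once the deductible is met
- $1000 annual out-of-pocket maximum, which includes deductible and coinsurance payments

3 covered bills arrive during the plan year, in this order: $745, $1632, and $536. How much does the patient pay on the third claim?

$107.20

#1 ($745): deductible takes $456, $289 remains; 20% of $289 = $57.80. Cost to patient: $513.80. OOP to date $513.80.
#2 ($1632): 20% coinsurance on $1632 = $326.40. Patient pays $326.40; OOP now $840.20.
#3 ($536): 20% coinsurance on $536 = $107.20. Patient pays $107.20; OOP now $947.40.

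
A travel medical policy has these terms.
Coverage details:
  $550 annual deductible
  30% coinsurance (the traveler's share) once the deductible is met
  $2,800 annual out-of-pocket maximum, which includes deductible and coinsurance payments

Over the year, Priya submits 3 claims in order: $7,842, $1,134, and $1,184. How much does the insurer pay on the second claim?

Bill 1, $7,842: deductible takes $550, $7,292 remains; 30% of $7,292 = $2,187.60. Traveler owes $2,737.60 (running OOP $2,737.60). Insurer: $7,842 − $2,737.60 = $5,104.40.
Bill 2, $1,134: 30% coinsurance on $1,134 = $340.20. Adding that to $2,737.60 gives $3,077.80, past the $2,800 cap; traveler pays only $2,800 − $2,737.60 = $62.40. Insurer: $1,134 − $62.40 = $1,071.60.

$1,071.60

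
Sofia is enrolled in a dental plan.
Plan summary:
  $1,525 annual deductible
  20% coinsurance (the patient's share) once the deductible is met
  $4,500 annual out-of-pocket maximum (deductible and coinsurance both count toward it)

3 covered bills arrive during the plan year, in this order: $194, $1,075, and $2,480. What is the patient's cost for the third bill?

Bill 1, $194: all of it applies to the deductible. Patient owes $194 (running OOP $194).
Bill 2, $1,075: entire amount goes to the deductible. Patient owes $1,075 (running OOP $1,269).
Bill 3, $2,480: $256 to deductible, leaving $2,224; patient's 20% is $444.80. Patient owes $700.80 (running OOP $1,969.80).

$700.80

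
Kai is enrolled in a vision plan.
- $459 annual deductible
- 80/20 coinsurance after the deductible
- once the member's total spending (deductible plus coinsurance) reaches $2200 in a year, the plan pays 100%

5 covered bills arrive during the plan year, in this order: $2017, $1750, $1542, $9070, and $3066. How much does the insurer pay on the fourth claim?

Claim 1 ($2017): $459 to deductible, leaving $1558; 20% of $1558 = $311.60. Member pays $770.60; OOP now $770.60. Plan pays $2017 − $770.60 = $1246.40.
Claim 2 ($1750): deductible met; 20% of $1750 = $350. Member pays $350; OOP now $1120.60. Insurer: $1750 − $350 = $1400.
Claim 3 ($1542): deductible already satisfied, so member's share is 20% × $1542 = $308.40. Member owes $308.40 (running OOP $1429). Insurer: $1542 − $308.40 = $1233.60.
Claim 4 ($9070): 20% coinsurance on $9070 = $1814. OOP would hit $3243 > $2200, so the cap limits the member to $2200 − $1429 = $771. Plan pays $9070 − $771 = $8299.

$8299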